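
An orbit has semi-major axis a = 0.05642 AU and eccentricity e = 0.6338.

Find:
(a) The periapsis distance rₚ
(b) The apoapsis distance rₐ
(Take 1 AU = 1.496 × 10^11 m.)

Convert to SI: a = 0.05642 AU = 8.44043e+09 m.
(a) rₚ = a(1 − e) = 8.44043e+09 · (1 − 0.6338) = 8.44043e+09 · 0.3662 ≈ 3.091e+09 m = 0.02066 AU.
(b) rₐ = a(1 + e) = 8.44043e+09 · (1 + 0.6338) = 8.44043e+09 · 1.6338 ≈ 1.379e+10 m = 0.09218 AU.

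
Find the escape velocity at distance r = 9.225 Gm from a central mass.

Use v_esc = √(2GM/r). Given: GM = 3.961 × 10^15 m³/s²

Convert to SI: r = 9.225 Gm = 9.225e+09 m.
Escape velocity comes from setting total energy to zero: ½v² − GM/r = 0 ⇒ v_esc = √(2GM / r).
v_esc = √(2 · 3.961e+15 / 9.225e+09) m/s ≈ 926.7 m/s = 926.7 m/s.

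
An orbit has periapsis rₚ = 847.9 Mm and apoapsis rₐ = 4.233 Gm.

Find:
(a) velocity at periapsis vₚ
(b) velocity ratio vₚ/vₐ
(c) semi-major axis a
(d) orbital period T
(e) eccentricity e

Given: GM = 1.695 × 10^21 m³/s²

Convert to SI: rₚ = 847.9 Mm = 8.479e+08 m; rₐ = 4.233 Gm = 4.233e+09 m.
(a) With a = (rₚ + rₐ)/2 = 2.54045e+09 m, vₚ = √(GM (2/rₚ − 1/a)) = √(1.695e+21 · (2/8.479e+08 − 1/2.54045e+09)) m/s ≈ 1.825e+06 m/s
(b) Conservation of angular momentum (rₚvₚ = rₐvₐ) gives vₚ/vₐ = rₐ/rₚ = 4.233e+09/8.479e+08 ≈ 4.992
(c) a = (rₚ + rₐ)/2 = (8.479e+08 + 4.233e+09)/2 ≈ 2.54e+09 m
(d) With a = (rₚ + rₐ)/2 = 2.54045e+09 m, T = 2π √(a³/GM) = 2π √((2.54045e+09)³/1.695e+21) s ≈ 1.954e+04 s
(e) e = (rₐ − rₚ)/(rₐ + rₚ) = (4.233e+09 − 8.479e+08)/(4.233e+09 + 8.479e+08) ≈ 0.6662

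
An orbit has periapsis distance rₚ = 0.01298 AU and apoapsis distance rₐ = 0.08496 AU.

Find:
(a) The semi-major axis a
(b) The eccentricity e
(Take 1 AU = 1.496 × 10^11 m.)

Convert to SI: rₚ = 0.01298 AU = 1.94181e+09 m; rₐ = 0.08496 AU = 1.271e+10 m.
(a) a = (rₚ + rₐ) / 2 = (1.94181e+09 + 1.271e+10) / 2 ≈ 7.326e+09 m = 0.04897 AU.
(b) e = (rₐ − rₚ) / (rₐ + rₚ) = (1.271e+10 − 1.94181e+09) / (1.271e+10 + 1.94181e+09) ≈ 0.7349.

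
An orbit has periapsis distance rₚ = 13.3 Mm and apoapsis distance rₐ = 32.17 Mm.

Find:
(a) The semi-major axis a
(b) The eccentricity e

Convert to SI: rₚ = 13.3 Mm = 1.33e+07 m; rₐ = 32.17 Mm = 3.217e+07 m.
(a) a = (rₚ + rₐ) / 2 = (1.33e+07 + 3.217e+07) / 2 ≈ 2.274e+07 m = 22.73 Mm.
(b) e = (rₐ − rₚ) / (rₐ + rₚ) = (3.217e+07 − 1.33e+07) / (3.217e+07 + 1.33e+07) ≈ 0.415.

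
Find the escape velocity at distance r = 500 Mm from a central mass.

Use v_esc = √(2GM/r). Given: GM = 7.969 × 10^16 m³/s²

Convert to SI: r = 500 Mm = 5e+08 m.
Escape velocity comes from setting total energy to zero: ½v² − GM/r = 0 ⇒ v_esc = √(2GM / r).
v_esc = √(2 · 7.969e+16 / 5e+08) m/s ≈ 1.785e+04 m/s = 17.85 km/s.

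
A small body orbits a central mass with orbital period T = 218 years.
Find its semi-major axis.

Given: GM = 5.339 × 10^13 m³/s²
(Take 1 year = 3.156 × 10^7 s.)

Convert to SI: T = 218 years = 6.88008e+09 s.
Invert Kepler's third law: a = (GM · T² / (4π²))^(1/3).
Substituting T = 6.88008e+09 s and GM = 5.339e+13 m³/s²:
a = (5.339e+13 · (6.88008e+09)² / (4π²))^(1/3) m
a ≈ 4e+10 m = 40 Gm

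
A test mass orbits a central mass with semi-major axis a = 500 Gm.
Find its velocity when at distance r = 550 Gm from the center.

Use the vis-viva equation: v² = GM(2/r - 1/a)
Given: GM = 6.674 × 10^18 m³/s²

Convert to SI: a = 500 Gm = 5e+11 m; r = 550 Gm = 5.5e+11 m.
Vis-viva: v = √(GM · (2/r − 1/a)).
2/r − 1/a = 2/5.5e+11 − 1/5e+11 = 1.63636e-12 m⁻¹.
v = √(6.674e+18 · 1.63636e-12) m/s ≈ 3305 m/s = 3.305 km/s.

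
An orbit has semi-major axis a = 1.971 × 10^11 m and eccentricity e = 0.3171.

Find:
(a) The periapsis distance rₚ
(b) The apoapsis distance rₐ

(a) rₚ = a(1 − e) = 1.971e+11 · (1 − 0.3171) = 1.971e+11 · 0.6829 ≈ 1.346e+11 m = 1.346 × 10^11 m.
(b) rₐ = a(1 + e) = 1.971e+11 · (1 + 0.3171) = 1.971e+11 · 1.3171 ≈ 2.596e+11 m = 2.596 × 10^11 m.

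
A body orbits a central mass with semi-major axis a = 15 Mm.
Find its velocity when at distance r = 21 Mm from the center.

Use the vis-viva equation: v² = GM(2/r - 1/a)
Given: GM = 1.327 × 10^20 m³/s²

Convert to SI: a = 15 Mm = 1.5e+07 m; r = 21 Mm = 2.1e+07 m.
Vis-viva: v = √(GM · (2/r − 1/a)).
2/r − 1/a = 2/2.1e+07 − 1/1.5e+07 = 2.85714e-08 m⁻¹.
v = √(1.327e+20 · 2.85714e-08) m/s ≈ 1.947e+06 m/s = 1947 km/s.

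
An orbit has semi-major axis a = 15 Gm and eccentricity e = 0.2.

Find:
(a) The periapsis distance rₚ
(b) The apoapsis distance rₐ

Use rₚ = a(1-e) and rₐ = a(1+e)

Convert to SI: a = 15 Gm = 1.5e+10 m.
(a) rₚ = a(1 − e) = 1.5e+10 · (1 − 0.2) = 1.5e+10 · 0.8 ≈ 1.2e+10 m = 12 Gm.
(b) rₐ = a(1 + e) = 1.5e+10 · (1 + 0.2) = 1.5e+10 · 1.2 ≈ 1.8e+10 m = 18 Gm.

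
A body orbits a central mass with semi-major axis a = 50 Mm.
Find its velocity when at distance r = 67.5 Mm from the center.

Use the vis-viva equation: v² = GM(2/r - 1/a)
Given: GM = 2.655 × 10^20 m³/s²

Convert to SI: a = 50 Mm = 5e+07 m; r = 67.5 Mm = 6.75e+07 m.
Vis-viva: v = √(GM · (2/r − 1/a)).
2/r − 1/a = 2/6.75e+07 − 1/5e+07 = 9.62963e-09 m⁻¹.
v = √(2.655e+20 · 9.62963e-09) m/s ≈ 1.599e+06 m/s = 1599 km/s.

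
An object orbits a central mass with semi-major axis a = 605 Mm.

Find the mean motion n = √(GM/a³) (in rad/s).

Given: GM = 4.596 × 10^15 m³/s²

Convert to SI: a = 605 Mm = 6.05e+08 m.
n = √(GM / a³).
n = √(4.596e+15 / (6.05e+08)³) rad/s ≈ 4.556e-06 rad/s.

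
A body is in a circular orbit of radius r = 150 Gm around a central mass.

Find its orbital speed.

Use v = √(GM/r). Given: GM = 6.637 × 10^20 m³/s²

Convert to SI: r = 150 Gm = 1.5e+11 m.
For a circular orbit, gravity supplies the centripetal force, so v = √(GM / r).
v = √(6.637e+20 / 1.5e+11) m/s ≈ 6.652e+04 m/s = 66.52 km/s.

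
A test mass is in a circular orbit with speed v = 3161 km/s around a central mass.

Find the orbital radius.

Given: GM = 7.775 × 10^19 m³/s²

Convert to SI: v = 3161 km/s = 3.161e+06 m/s.
For a circular orbit, v² = GM / r, so r = GM / v².
r = 7.775e+19 / (3.161e+06)² m ≈ 7.781e+06 m = 7.781 × 10^6 m.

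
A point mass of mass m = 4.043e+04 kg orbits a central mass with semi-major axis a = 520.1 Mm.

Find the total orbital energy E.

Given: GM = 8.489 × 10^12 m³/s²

Convert to SI: a = 520.1 Mm = 5.201e+08 m.
E = −GMm / (2a).
E = −8.489e+12 · 4.043e+04 / (2 · 5.201e+08) J ≈ -3.299e+08 J = -329.9 MJ.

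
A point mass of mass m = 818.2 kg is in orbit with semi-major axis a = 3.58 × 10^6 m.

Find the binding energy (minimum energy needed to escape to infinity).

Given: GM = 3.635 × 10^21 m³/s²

Total orbital energy is E = −GMm/(2a); binding energy is E_bind = −E = GMm/(2a).
E_bind = 3.635e+21 · 818.2 / (2 · 3.58e+06) J ≈ 4.154e+17 J = 415.4 PJ.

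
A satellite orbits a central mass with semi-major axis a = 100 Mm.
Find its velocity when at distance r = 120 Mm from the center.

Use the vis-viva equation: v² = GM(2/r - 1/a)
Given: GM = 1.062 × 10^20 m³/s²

Convert to SI: a = 100 Mm = 1e+08 m; r = 120 Mm = 1.2e+08 m.
Vis-viva: v = √(GM · (2/r − 1/a)).
2/r − 1/a = 2/1.2e+08 − 1/1e+08 = 6.66667e-09 m⁻¹.
v = √(1.062e+20 · 6.66667e-09) m/s ≈ 8.414e+05 m/s = 841.4 km/s.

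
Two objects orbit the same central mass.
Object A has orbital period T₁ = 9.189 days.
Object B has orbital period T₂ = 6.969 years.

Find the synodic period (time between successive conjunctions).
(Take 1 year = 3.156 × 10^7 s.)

Convert to SI: T₁ = 9.189 days = 793930 s; T₂ = 6.969 years = 2.19942e+08 s.
T_syn = |T₁ · T₂ / (T₁ − T₂)|.
T_syn = |793930 · 2.19942e+08 / (793930 − 2.19942e+08)| s ≈ 7.968e+05 s = 9.222 days.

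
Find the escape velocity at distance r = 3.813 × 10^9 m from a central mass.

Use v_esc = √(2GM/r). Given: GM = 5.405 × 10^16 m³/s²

Escape velocity comes from setting total energy to zero: ½v² − GM/r = 0 ⇒ v_esc = √(2GM / r).
v_esc = √(2 · 5.405e+16 / 3.813e+09) m/s ≈ 5325 m/s = 5.325 km/s.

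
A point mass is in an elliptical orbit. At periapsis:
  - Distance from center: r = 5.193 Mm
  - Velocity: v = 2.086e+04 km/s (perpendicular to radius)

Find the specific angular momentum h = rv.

Convert to SI: r = 5.193 Mm = 5.193e+06 m; v = 2.086e+04 km/s = 2.086e+07 m/s.
With v perpendicular to r, h = r · v.
h = 5.193e+06 · 2.086e+07 m²/s ≈ 1.083e+14 m²/s.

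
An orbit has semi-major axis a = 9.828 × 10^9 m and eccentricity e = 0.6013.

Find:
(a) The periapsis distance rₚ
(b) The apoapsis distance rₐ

(a) rₚ = a(1 − e) = 9.828e+09 · (1 − 0.6013) = 9.828e+09 · 0.3987 ≈ 3.918e+09 m = 3.918 × 10^9 m.
(b) rₐ = a(1 + e) = 9.828e+09 · (1 + 0.6013) = 9.828e+09 · 1.6013 ≈ 1.574e+10 m = 1.574 × 10^10 m.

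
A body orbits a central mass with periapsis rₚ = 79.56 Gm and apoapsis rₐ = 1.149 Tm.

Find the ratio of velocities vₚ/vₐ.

Convert to SI: rₚ = 79.56 Gm = 7.956e+10 m; rₐ = 1.149 Tm = 1.149e+12 m.
Conservation of angular momentum gives rₚvₚ = rₐvₐ, so vₚ/vₐ = rₐ/rₚ.
vₚ/vₐ = 1.149e+12 / 7.956e+10 ≈ 14.44.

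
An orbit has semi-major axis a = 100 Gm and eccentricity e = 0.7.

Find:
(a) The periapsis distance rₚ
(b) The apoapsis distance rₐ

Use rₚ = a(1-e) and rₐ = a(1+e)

Convert to SI: a = 100 Gm = 1e+11 m.
(a) rₚ = a(1 − e) = 1e+11 · (1 − 0.7) = 1e+11 · 0.3 ≈ 3e+10 m = 30 Gm.
(b) rₐ = a(1 + e) = 1e+11 · (1 + 0.7) = 1e+11 · 1.7 ≈ 1.7e+11 m = 170 Gm.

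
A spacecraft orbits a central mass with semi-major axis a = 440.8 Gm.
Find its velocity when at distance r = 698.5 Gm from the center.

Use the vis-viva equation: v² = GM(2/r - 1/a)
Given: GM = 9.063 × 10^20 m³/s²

Convert to SI: a = 440.8 Gm = 4.408e+11 m; r = 698.5 Gm = 6.985e+11 m.
Vis-viva: v = √(GM · (2/r − 1/a)).
2/r − 1/a = 2/6.985e+11 − 1/4.408e+11 = 5.94676e-13 m⁻¹.
v = √(9.063e+20 · 5.94676e-13) m/s ≈ 2.322e+04 m/s = 23.22 km/s.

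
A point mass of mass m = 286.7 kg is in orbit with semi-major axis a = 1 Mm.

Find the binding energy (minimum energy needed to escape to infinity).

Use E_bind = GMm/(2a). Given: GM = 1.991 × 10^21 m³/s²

Convert to SI: a = 1 Mm = 1e+06 m.
Total orbital energy is E = −GMm/(2a); binding energy is E_bind = −E = GMm/(2a).
E_bind = 1.991e+21 · 286.7 / (2 · 1e+06) J ≈ 2.854e+17 J = 285.4 PJ.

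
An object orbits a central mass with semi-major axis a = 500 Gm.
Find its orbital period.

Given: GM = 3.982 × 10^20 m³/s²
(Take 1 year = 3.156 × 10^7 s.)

Convert to SI: a = 500 Gm = 5e+11 m.
Kepler's third law: T = 2π √(a³ / GM).
Substituting a = 5e+11 m and GM = 3.982e+20 m³/s²:
T = 2π √((5e+11)³ / 3.982e+20) s
T ≈ 1.113e+08 s = 3.527 years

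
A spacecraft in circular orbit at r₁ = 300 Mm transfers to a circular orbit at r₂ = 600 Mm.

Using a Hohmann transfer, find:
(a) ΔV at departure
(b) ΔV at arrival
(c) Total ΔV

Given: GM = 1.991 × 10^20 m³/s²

Convert to SI: r₁ = 300 Mm = 3e+08 m; r₂ = 600 Mm = 6e+08 m.
Transfer semi-major axis: a_t = (r₁ + r₂)/2 = (3e+08 + 6e+08)/2 = 4.5e+08 m.
Circular speeds: v₁ = √(GM/r₁) = 814657 m/s, v₂ = √(GM/r₂) = 576050 m/s.
Transfer speeds (vis-viva v² = GM(2/r − 1/a_t)): v₁ᵗ = 940685 m/s, v₂ᵗ = 470343 m/s.
(a) ΔV₁ = |v₁ᵗ − v₁| ≈ 1.26e+05 m/s = 126 km/s.
(b) ΔV₂ = |v₂ − v₂ᵗ| ≈ 1.057e+05 m/s = 105.7 km/s.
(c) ΔV_total = ΔV₁ + ΔV₂ ≈ 2.317e+05 m/s = 231.7 km/s.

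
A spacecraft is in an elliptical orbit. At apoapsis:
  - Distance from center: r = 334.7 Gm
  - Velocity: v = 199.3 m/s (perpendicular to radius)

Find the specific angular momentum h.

Convert to SI: r = 334.7 Gm = 3.347e+11 m.
With v perpendicular to r, h = r · v.
h = 3.347e+11 · 199.3 m²/s ≈ 6.671e+13 m²/s.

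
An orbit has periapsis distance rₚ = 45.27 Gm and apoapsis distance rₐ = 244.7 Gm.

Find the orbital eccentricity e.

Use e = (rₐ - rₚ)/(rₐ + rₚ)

Convert to SI: rₚ = 45.27 Gm = 4.527e+10 m; rₐ = 244.7 Gm = 2.447e+11 m.
e = (rₐ − rₚ) / (rₐ + rₚ).
e = (2.447e+11 − 4.527e+10) / (2.447e+11 + 4.527e+10) = 1.9943e+11 / 2.8997e+11 ≈ 0.6878.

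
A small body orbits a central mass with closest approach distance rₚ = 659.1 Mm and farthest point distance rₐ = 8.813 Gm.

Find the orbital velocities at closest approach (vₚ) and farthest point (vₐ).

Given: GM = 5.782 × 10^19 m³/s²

Convert to SI: rₚ = 659.1 Mm = 6.591e+08 m; rₐ = 8.813 Gm = 8.813e+09 m.
Use the vis-viva equation v² = GM(2/r − 1/a) with a = (rₚ + rₐ)/2 = (6.591e+08 + 8.813e+09)/2 = 4.73605e+09 m.
vₚ = √(GM · (2/rₚ − 1/a)) = √(5.782e+19 · (2/6.591e+08 − 1/4.73605e+09)) m/s ≈ 4.04e+05 m/s = 404 km/s.
vₐ = √(GM · (2/rₐ − 1/a)) = √(5.782e+19 · (2/8.813e+09 − 1/4.73605e+09)) m/s ≈ 3.022e+04 m/s = 30.22 km/s.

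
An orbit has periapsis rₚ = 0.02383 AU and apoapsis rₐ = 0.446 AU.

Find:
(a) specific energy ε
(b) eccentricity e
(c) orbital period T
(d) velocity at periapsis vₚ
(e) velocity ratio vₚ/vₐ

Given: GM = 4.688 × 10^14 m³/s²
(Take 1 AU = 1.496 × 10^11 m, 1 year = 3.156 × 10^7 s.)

Convert to SI: rₚ = 0.02383 AU = 3.56497e+09 m; rₐ = 0.446 AU = 6.67216e+10 m.
(a) With a = (rₚ + rₐ)/2 = 3.51433e+10 m, ε = −GM/(2a) = −4.688e+14/(2 · 3.51433e+10) J/kg ≈ -6670 J/kg
(b) e = (rₐ − rₚ)/(rₐ + rₚ) = (6.67216e+10 − 3.56497e+09)/(6.67216e+10 + 3.56497e+09) ≈ 0.8986
(c) With a = (rₚ + rₐ)/2 = 3.51433e+10 m, T = 2π √(a³/GM) = 2π √((3.51433e+10)³/4.688e+14) s ≈ 1.912e+09 s
(d) With a = (rₚ + rₐ)/2 = 3.51433e+10 m, vₚ = √(GM (2/rₚ − 1/a)) = √(4.688e+14 · (2/3.56497e+09 − 1/3.51433e+10)) m/s ≈ 499.7 m/s
(e) Conservation of angular momentum (rₚvₚ = rₐvₐ) gives vₚ/vₐ = rₐ/rₚ = 6.67216e+10/3.56497e+09 ≈ 18.72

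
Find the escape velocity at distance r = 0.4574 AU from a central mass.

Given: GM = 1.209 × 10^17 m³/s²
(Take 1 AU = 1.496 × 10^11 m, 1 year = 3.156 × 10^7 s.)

Convert to SI: r = 0.4574 AU = 6.8427e+10 m.
Escape velocity comes from setting total energy to zero: ½v² − GM/r = 0 ⇒ v_esc = √(2GM / r).
v_esc = √(2 · 1.209e+17 / 6.8427e+10) m/s ≈ 1880 m/s = 0.3966 AU/year.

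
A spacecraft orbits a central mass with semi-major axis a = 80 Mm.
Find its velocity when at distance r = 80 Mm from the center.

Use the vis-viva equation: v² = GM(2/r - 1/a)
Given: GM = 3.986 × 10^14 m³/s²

Convert to SI: a = 80 Mm = 8e+07 m; r = 80 Mm = 8e+07 m.
Vis-viva: v = √(GM · (2/r − 1/a)).
2/r − 1/a = 2/8e+07 − 1/8e+07 = 1.25e-08 m⁻¹.
v = √(3.986e+14 · 1.25e-08) m/s ≈ 2232 m/s = 2.232 km/s.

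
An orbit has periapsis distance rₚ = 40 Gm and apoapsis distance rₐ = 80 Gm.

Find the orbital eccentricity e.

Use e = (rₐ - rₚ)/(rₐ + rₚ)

Convert to SI: rₚ = 40 Gm = 4e+10 m; rₐ = 80 Gm = 8e+10 m.
e = (rₐ − rₚ) / (rₐ + rₚ).
e = (8e+10 − 4e+10) / (8e+10 + 4e+10) = 4e+10 / 1.2e+11 ≈ 0.3333.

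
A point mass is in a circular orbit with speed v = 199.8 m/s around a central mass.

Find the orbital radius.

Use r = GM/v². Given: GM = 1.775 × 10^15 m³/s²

For a circular orbit, v² = GM / r, so r = GM / v².
r = 1.775e+15 / (199.8)² m ≈ 4.446e+10 m = 4.446 × 10^10 m.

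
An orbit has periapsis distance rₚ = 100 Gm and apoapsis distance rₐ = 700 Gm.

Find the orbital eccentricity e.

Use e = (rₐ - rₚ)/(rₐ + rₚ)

Convert to SI: rₚ = 100 Gm = 1e+11 m; rₐ = 700 Gm = 7e+11 m.
e = (rₐ − rₚ) / (rₐ + rₚ).
e = (7e+11 − 1e+11) / (7e+11 + 1e+11) = 6e+11 / 8e+11 ≈ 0.75.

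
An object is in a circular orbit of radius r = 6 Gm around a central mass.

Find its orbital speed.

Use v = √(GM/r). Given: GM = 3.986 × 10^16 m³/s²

Convert to SI: r = 6 Gm = 6e+09 m.
For a circular orbit, gravity supplies the centripetal force, so v = √(GM / r).
v = √(3.986e+16 / 6e+09) m/s ≈ 2577 m/s = 2.577 km/s.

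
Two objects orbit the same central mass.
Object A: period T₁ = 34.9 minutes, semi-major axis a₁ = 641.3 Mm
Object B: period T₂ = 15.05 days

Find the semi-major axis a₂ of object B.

Convert to SI: T₁ = 34.9 minutes = 2094 s; a₁ = 641.3 Mm = 6.413e+08 m; T₂ = 15.05 days = 1.30032e+06 s.
Kepler's third law: (T₁/T₂)² = (a₁/a₂)³ ⇒ a₂ = a₁ · (T₂/T₁)^(2/3).
T₂/T₁ = 1.30032e+06 / 2094 = 620.974.
a₂ = 6.413e+08 · (620.974)^(2/3) m ≈ 4.668e+10 m = 46.68 Gm.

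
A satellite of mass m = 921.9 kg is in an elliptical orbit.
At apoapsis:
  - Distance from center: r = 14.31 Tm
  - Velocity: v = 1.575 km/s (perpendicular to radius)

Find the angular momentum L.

Convert to SI: r = 14.31 Tm = 1.431e+13 m; v = 1.575 km/s = 1575 m/s.
Since v is perpendicular to r, L = m · v · r.
L = 921.9 · 1575 · 1.431e+13 kg·m²/s ≈ 2.078e+19 kg·m²/s.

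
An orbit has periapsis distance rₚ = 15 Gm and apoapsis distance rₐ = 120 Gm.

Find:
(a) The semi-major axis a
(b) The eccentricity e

Convert to SI: rₚ = 15 Gm = 1.5e+10 m; rₐ = 120 Gm = 1.2e+11 m.
(a) a = (rₚ + rₐ) / 2 = (1.5e+10 + 1.2e+11) / 2 ≈ 6.75e+10 m = 67.5 Gm.
(b) e = (rₐ − rₚ) / (rₐ + rₚ) = (1.2e+11 − 1.5e+10) / (1.2e+11 + 1.5e+10) ≈ 0.7778.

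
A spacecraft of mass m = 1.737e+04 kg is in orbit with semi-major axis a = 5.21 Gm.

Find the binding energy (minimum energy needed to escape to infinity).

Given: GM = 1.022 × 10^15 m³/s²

Convert to SI: a = 5.21 Gm = 5.21e+09 m.
Total orbital energy is E = −GMm/(2a); binding energy is E_bind = −E = GMm/(2a).
E_bind = 1.022e+15 · 1.737e+04 / (2 · 5.21e+09) J ≈ 1.704e+09 J = 1.704 GJ.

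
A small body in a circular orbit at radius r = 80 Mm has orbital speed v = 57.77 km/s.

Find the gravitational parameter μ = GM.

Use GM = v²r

Convert to SI: r = 80 Mm = 8e+07 m; v = 57.77 km/s = 57770 m/s.
For a circular orbit v² = GM/r, so GM = v² · r.
GM = (57770)² · 8e+07 m³/s² ≈ 2.67e+17 m³/s² = 2.67 × 10^17 m³/s².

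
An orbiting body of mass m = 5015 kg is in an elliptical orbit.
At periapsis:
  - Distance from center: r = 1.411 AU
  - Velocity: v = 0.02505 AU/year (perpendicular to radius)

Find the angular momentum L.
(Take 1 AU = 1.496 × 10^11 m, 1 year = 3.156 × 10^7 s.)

Convert to SI: r = 1.411 AU = 2.11086e+11 m; v = 0.02505 AU/year = 118.741 m/s.
Since v is perpendicular to r, L = m · v · r.
L = 5015 · 118.741 · 2.11086e+11 kg·m²/s ≈ 1.257e+17 kg·m²/s.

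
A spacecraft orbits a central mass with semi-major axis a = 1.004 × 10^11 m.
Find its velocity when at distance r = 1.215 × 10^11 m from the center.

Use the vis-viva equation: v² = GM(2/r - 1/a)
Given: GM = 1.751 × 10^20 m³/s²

Vis-viva: v = √(GM · (2/r − 1/a)).
2/r − 1/a = 2/1.215e+11 − 1/1.004e+11 = 6.50075e-12 m⁻¹.
v = √(1.751e+20 · 6.50075e-12) m/s ≈ 3.374e+04 m/s = 33.74 km/s.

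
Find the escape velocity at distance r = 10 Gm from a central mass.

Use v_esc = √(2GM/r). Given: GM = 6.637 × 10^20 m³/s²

Convert to SI: r = 10 Gm = 1e+10 m.
Escape velocity comes from setting total energy to zero: ½v² − GM/r = 0 ⇒ v_esc = √(2GM / r).
v_esc = √(2 · 6.637e+20 / 1e+10) m/s ≈ 3.643e+05 m/s = 364.3 km/s.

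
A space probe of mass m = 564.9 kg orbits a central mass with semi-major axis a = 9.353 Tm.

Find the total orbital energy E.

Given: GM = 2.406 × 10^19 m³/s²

Convert to SI: a = 9.353 Tm = 9.353e+12 m.
E = −GMm / (2a).
E = −2.406e+19 · 564.9 / (2 · 9.353e+12) J ≈ -7.266e+08 J = -726.6 MJ.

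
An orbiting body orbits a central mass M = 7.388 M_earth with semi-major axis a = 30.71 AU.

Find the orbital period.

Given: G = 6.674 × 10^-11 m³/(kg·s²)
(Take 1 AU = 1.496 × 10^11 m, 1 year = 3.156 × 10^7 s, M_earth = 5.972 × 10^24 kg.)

Convert to SI: a = 30.71 AU = 4.59422e+12 m; M = 7.388 M_earth = 4.41211e+25 kg.
GM = G · M = 6.674e-11 · 4.41211e+25 = 2.94464e+15 m³/s².
Kepler's third law: T = 2π √(a³ / GM).
Substituting a = 4.59422e+12 m and GM = 2.94464e+15 m³/s²:
T = 2π √((4.59422e+12)³ / 2.94464e+15) s
T ≈ 1.14e+12 s = 3.613e+04 years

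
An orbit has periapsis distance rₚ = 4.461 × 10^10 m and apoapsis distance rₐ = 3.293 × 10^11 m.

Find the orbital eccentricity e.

e = (rₐ − rₚ) / (rₐ + rₚ).
e = (3.293e+11 − 4.461e+10) / (3.293e+11 + 4.461e+10) = 2.8469e+11 / 3.7391e+11 ≈ 0.7614.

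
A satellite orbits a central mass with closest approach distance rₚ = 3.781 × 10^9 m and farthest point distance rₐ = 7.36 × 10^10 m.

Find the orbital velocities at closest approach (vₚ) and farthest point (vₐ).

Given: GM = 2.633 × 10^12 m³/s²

Use the vis-viva equation v² = GM(2/r − 1/a) with a = (rₚ + rₐ)/2 = (3.781e+09 + 7.36e+10)/2 = 3.86905e+10 m.
vₚ = √(GM · (2/rₚ − 1/a)) = √(2.633e+12 · (2/3.781e+09 − 1/3.86905e+10)) m/s ≈ 36.4 m/s = 36.4 m/s.
vₐ = √(GM · (2/rₐ − 1/a)) = √(2.633e+12 · (2/7.36e+10 − 1/3.86905e+10)) m/s ≈ 1.87 m/s = 1.87 m/s.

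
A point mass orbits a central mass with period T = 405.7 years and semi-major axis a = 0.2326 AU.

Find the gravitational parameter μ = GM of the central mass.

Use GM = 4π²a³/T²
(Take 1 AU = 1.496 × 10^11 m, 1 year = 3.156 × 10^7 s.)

Convert to SI: T = 405.7 years = 1.28039e+10 s; a = 0.2326 AU = 3.4797e+10 m.
GM = 4π² · a³ / T².
GM = 4π² · (3.4797e+10)³ / (1.28039e+10)² m³/s² ≈ 1.015e+13 m³/s² = 1.015 × 10^13 m³/s².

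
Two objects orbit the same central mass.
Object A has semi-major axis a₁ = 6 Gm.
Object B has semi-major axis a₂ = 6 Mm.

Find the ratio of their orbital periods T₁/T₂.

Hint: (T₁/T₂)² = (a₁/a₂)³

Convert to SI: a₁ = 6 Gm = 6e+09 m; a₂ = 6 Mm = 6e+06 m.
From Kepler's third law, (T₁/T₂)² = (a₁/a₂)³, so T₁/T₂ = (a₁/a₂)^(3/2).
a₁/a₂ = 6e+09 / 6e+06 = 1000.
T₁/T₂ = (1000)^(3/2) ≈ 3.162e+04.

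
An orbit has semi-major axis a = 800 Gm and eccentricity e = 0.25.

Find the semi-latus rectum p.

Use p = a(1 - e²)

Convert to SI: a = 800 Gm = 8e+11 m.
p = a (1 − e²).
p = 8e+11 · (1 − (0.25)²) = 8e+11 · 0.9375 ≈ 7.5e+11 m = 750 Gm.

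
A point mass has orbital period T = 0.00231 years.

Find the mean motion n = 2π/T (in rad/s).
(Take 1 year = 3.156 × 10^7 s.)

Convert to SI: T = 0.00231 years = 72903.6 s.
n = 2π / T.
n = 2π / 72903.6 s ≈ 8.618e-05 rad/s.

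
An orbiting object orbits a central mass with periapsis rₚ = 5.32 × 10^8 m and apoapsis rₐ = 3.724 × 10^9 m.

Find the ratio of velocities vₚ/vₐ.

Conservation of angular momentum gives rₚvₚ = rₐvₐ, so vₚ/vₐ = rₐ/rₚ.
vₚ/vₐ = 3.724e+09 / 5.32e+08 ≈ 7.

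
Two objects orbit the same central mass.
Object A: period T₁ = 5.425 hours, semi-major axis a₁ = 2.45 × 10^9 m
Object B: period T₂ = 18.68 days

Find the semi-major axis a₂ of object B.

Convert to SI: T₁ = 5.425 hours = 19530 s; T₂ = 18.68 days = 1.61395e+06 s.
Kepler's third law: (T₁/T₂)² = (a₁/a₂)³ ⇒ a₂ = a₁ · (T₂/T₁)^(2/3).
T₂/T₁ = 1.61395e+06 / 19530 = 82.6396.
a₂ = 2.45e+09 · (82.6396)^(2/3) m ≈ 4.648e+10 m = 4.648 × 10^10 m.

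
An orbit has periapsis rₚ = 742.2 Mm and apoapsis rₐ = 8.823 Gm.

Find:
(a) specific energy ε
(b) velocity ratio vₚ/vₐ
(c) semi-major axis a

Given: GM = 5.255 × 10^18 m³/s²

Convert to SI: rₚ = 742.2 Mm = 7.422e+08 m; rₐ = 8.823 Gm = 8.823e+09 m.
(a) With a = (rₚ + rₐ)/2 = 4.7826e+09 m, ε = −GM/(2a) = −5.255e+18/(2 · 4.7826e+09) J/kg ≈ -5.494e+08 J/kg
(b) Conservation of angular momentum (rₚvₚ = rₐvₐ) gives vₚ/vₐ = rₐ/rₚ = 8.823e+09/7.422e+08 ≈ 11.89
(c) a = (rₚ + rₐ)/2 = (7.422e+08 + 8.823e+09)/2 ≈ 4.783e+09 m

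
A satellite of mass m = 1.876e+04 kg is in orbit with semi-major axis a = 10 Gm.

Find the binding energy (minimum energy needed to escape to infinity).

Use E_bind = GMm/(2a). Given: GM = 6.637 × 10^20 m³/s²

Convert to SI: a = 10 Gm = 1e+10 m.
Total orbital energy is E = −GMm/(2a); binding energy is E_bind = −E = GMm/(2a).
E_bind = 6.637e+20 · 1.876e+04 / (2 · 1e+10) J ≈ 6.226e+14 J = 622.6 TJ.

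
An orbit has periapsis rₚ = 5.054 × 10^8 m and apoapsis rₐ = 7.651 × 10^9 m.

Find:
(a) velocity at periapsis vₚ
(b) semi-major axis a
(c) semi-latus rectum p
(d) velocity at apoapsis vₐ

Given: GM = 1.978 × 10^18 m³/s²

(a) With a = (rₚ + rₐ)/2 = 4.0782e+09 m, vₚ = √(GM (2/rₚ − 1/a)) = √(1.978e+18 · (2/5.054e+08 − 1/4.0782e+09)) m/s ≈ 8.569e+04 m/s
(b) a = (rₚ + rₐ)/2 = (5.054e+08 + 7.651e+09)/2 ≈ 4.078e+09 m
(c) From a = (rₚ + rₐ)/2 = 4.0782e+09 m and e = (rₐ − rₚ)/(rₐ + rₚ) = 0.876073, p = a(1 − e²) = 4.0782e+09 · (1 − (0.876073)²) ≈ 9.482e+08 m
(d) With a = (rₚ + rₐ)/2 = 4.0782e+09 m, vₐ = √(GM (2/rₐ − 1/a)) = √(1.978e+18 · (2/7.651e+09 − 1/4.0782e+09)) m/s ≈ 5660 m/s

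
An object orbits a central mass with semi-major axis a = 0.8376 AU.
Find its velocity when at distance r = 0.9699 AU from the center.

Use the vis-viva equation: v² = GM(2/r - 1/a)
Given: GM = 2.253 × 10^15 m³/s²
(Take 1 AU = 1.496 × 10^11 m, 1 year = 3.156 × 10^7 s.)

Convert to SI: a = 0.8376 AU = 1.25305e+11 m; r = 0.9699 AU = 1.45097e+11 m.
Vis-viva: v = √(GM · (2/r − 1/a)).
2/r − 1/a = 2/1.45097e+11 − 1/1.25305e+11 = 5.80335e-12 m⁻¹.
v = √(2.253e+15 · 5.80335e-12) m/s ≈ 114.3 m/s = 0.02412 AU/year.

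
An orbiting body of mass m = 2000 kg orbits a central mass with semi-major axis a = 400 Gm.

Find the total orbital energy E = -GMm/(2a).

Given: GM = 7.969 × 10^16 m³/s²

Convert to SI: a = 400 Gm = 4e+11 m.
E = −GMm / (2a).
E = −7.969e+16 · 2000 / (2 · 4e+11) J ≈ -1.992e+08 J = -199.2 MJ.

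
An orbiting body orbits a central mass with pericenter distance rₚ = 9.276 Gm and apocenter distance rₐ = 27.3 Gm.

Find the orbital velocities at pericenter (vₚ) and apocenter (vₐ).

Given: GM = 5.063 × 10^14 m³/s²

Convert to SI: rₚ = 9.276 Gm = 9.276e+09 m; rₐ = 27.3 Gm = 2.73e+10 m.
Use the vis-viva equation v² = GM(2/r − 1/a) with a = (rₚ + rₐ)/2 = (9.276e+09 + 2.73e+10)/2 = 1.8288e+10 m.
vₚ = √(GM · (2/rₚ − 1/a)) = √(5.063e+14 · (2/9.276e+09 − 1/1.8288e+10)) m/s ≈ 285.4 m/s = 285.4 m/s.
vₐ = √(GM · (2/rₐ − 1/a)) = √(5.063e+14 · (2/2.73e+10 − 1/1.8288e+10)) m/s ≈ 96.99 m/s = 96.99 m/s.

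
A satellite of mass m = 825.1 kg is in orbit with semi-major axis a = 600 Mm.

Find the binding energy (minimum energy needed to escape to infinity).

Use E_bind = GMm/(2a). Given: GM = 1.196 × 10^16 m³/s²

Convert to SI: a = 600 Mm = 6e+08 m.
Total orbital energy is E = −GMm/(2a); binding energy is E_bind = −E = GMm/(2a).
E_bind = 1.196e+16 · 825.1 / (2 · 6e+08) J ≈ 8.223e+09 J = 8.223 GJ.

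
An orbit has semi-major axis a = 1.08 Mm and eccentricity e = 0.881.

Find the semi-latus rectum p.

Convert to SI: a = 1.08 Mm = 1.08e+06 m.
p = a (1 − e²).
p = 1.08e+06 · (1 − (0.881)²) = 1.08e+06 · 0.223839 ≈ 2.417e+05 m = 241.7 km.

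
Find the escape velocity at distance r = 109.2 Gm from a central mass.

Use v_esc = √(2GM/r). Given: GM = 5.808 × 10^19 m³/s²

Convert to SI: r = 109.2 Gm = 1.092e+11 m.
Escape velocity comes from setting total energy to zero: ½v² − GM/r = 0 ⇒ v_esc = √(2GM / r).
v_esc = √(2 · 5.808e+19 / 1.092e+11) m/s ≈ 3.261e+04 m/s = 32.61 km/s.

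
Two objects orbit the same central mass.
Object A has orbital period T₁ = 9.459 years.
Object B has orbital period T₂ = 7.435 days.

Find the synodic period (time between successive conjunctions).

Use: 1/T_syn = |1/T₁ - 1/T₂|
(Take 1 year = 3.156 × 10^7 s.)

Convert to SI: T₁ = 9.459 years = 2.98526e+08 s; T₂ = 7.435 days = 642384 s.
T_syn = |T₁ · T₂ / (T₁ − T₂)|.
T_syn = |2.98526e+08 · 642384 / (2.98526e+08 − 642384)| s ≈ 6.438e+05 s = 7.451 days.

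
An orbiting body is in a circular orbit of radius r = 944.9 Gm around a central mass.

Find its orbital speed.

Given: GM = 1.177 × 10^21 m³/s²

Convert to SI: r = 944.9 Gm = 9.449e+11 m.
For a circular orbit, gravity supplies the centripetal force, so v = √(GM / r).
v = √(1.177e+21 / 9.449e+11) m/s ≈ 3.529e+04 m/s = 35.29 km/s.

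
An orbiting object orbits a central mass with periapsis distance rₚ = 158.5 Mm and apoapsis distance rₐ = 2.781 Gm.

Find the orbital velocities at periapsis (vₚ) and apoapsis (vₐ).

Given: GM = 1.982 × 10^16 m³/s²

Convert to SI: rₚ = 158.5 Mm = 1.585e+08 m; rₐ = 2.781 Gm = 2.781e+09 m.
Use the vis-viva equation v² = GM(2/r − 1/a) with a = (rₚ + rₐ)/2 = (1.585e+08 + 2.781e+09)/2 = 1.46975e+09 m.
vₚ = √(GM · (2/rₚ − 1/a)) = √(1.982e+16 · (2/1.585e+08 − 1/1.46975e+09)) m/s ≈ 1.538e+04 m/s = 15.38 km/s.
vₐ = √(GM · (2/rₐ − 1/a)) = √(1.982e+16 · (2/2.781e+09 − 1/1.46975e+09)) m/s ≈ 876.7 m/s = 876.7 m/s.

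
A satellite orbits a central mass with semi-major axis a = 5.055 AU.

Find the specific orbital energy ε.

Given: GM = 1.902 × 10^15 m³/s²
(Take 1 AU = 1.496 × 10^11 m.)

Convert to SI: a = 5.055 AU = 7.56228e+11 m.
ε = −GM / (2a).
ε = −1.902e+15 / (2 · 7.56228e+11) J/kg ≈ -1258 J/kg = -1.258 kJ/kg.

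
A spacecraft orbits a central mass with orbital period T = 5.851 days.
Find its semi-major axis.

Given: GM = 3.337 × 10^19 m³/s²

Convert to SI: T = 5.851 days = 505526 s.
Invert Kepler's third law: a = (GM · T² / (4π²))^(1/3).
Substituting T = 505526 s and GM = 3.337e+19 m³/s²:
a = (3.337e+19 · (505526)² / (4π²))^(1/3) m
a ≈ 6e+09 m = 6 Gm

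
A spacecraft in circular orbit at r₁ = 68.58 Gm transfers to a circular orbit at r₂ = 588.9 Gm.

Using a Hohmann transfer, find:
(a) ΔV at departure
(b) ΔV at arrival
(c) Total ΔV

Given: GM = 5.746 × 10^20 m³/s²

Convert to SI: r₁ = 68.58 Gm = 6.858e+10 m; r₂ = 588.9 Gm = 5.889e+11 m.
Transfer semi-major axis: a_t = (r₁ + r₂)/2 = (6.858e+10 + 5.889e+11)/2 = 3.2874e+11 m.
Circular speeds: v₁ = √(GM/r₁) = 91534.3 m/s, v₂ = √(GM/r₂) = 31236.5 m/s.
Transfer speeds (vis-viva v² = GM(2/r − 1/a_t)): v₁ᵗ = 122512 m/s, v₂ᵗ = 14267.1 m/s.
(a) ΔV₁ = |v₁ᵗ − v₁| ≈ 3.098e+04 m/s = 30.98 km/s.
(b) ΔV₂ = |v₂ − v₂ᵗ| ≈ 1.697e+04 m/s = 16.97 km/s.
(c) ΔV_total = ΔV₁ + ΔV₂ ≈ 4.795e+04 m/s = 47.95 km/s.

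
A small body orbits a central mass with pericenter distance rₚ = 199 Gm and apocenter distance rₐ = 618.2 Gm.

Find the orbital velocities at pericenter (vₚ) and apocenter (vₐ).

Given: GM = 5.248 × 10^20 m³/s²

Convert to SI: rₚ = 199 Gm = 1.99e+11 m; rₐ = 618.2 Gm = 6.182e+11 m.
Use the vis-viva equation v² = GM(2/r − 1/a) with a = (rₚ + rₐ)/2 = (1.99e+11 + 6.182e+11)/2 = 4.086e+11 m.
vₚ = √(GM · (2/rₚ − 1/a)) = √(5.248e+20 · (2/1.99e+11 − 1/4.086e+11)) m/s ≈ 6.317e+04 m/s = 63.17 km/s.
vₐ = √(GM · (2/rₐ − 1/a)) = √(5.248e+20 · (2/6.182e+11 − 1/4.086e+11)) m/s ≈ 2.033e+04 m/s = 20.33 km/s.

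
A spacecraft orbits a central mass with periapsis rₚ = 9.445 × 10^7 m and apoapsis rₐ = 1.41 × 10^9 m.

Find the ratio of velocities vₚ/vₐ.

Conservation of angular momentum gives rₚvₚ = rₐvₐ, so vₚ/vₐ = rₐ/rₚ.
vₚ/vₐ = 1.41e+09 / 9.445e+07 ≈ 14.93.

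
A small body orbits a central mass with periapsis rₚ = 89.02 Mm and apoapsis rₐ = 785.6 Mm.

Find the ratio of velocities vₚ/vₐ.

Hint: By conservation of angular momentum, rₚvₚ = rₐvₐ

Convert to SI: rₚ = 89.02 Mm = 8.902e+07 m; rₐ = 785.6 Mm = 7.856e+08 m.
Conservation of angular momentum gives rₚvₚ = rₐvₐ, so vₚ/vₐ = rₐ/rₚ.
vₚ/vₐ = 7.856e+08 / 8.902e+07 ≈ 8.825.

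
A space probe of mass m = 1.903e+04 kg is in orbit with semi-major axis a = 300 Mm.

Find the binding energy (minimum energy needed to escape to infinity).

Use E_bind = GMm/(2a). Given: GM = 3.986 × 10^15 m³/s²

Convert to SI: a = 300 Mm = 3e+08 m.
Total orbital energy is E = −GMm/(2a); binding energy is E_bind = −E = GMm/(2a).
E_bind = 3.986e+15 · 1.903e+04 / (2 · 3e+08) J ≈ 1.264e+11 J = 126.4 GJ.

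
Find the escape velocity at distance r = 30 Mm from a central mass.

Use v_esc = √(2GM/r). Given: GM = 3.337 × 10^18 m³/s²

Convert to SI: r = 30 Mm = 3e+07 m.
Escape velocity comes from setting total energy to zero: ½v² − GM/r = 0 ⇒ v_esc = √(2GM / r).
v_esc = √(2 · 3.337e+18 / 3e+07) m/s ≈ 4.717e+05 m/s = 471.7 km/s.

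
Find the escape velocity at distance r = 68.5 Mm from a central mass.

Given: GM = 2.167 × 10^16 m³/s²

Convert to SI: r = 68.5 Mm = 6.85e+07 m.
Escape velocity comes from setting total energy to zero: ½v² − GM/r = 0 ⇒ v_esc = √(2GM / r).
v_esc = √(2 · 2.167e+16 / 6.85e+07) m/s ≈ 2.515e+04 m/s = 25.15 km/s.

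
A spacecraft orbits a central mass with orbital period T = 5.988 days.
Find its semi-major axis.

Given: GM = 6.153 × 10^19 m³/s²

Convert to SI: T = 5.988 days = 517363 s.
Invert Kepler's third law: a = (GM · T² / (4π²))^(1/3).
Substituting T = 517363 s and GM = 6.153e+19 m³/s²:
a = (6.153e+19 · (517363)² / (4π²))^(1/3) m
a ≈ 7.472e+09 m = 7.472 × 10^9 m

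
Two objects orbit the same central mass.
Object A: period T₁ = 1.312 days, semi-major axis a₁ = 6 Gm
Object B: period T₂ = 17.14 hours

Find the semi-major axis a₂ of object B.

Convert to SI: T₁ = 1.312 days = 113357 s; a₁ = 6 Gm = 6e+09 m; T₂ = 17.14 hours = 61704 s.
Kepler's third law: (T₁/T₂)² = (a₁/a₂)³ ⇒ a₂ = a₁ · (T₂/T₁)^(2/3).
T₂/T₁ = 61704 / 113357 = 0.544334.
a₂ = 6e+09 · (0.544334)^(2/3) m ≈ 4e+09 m = 4 Gm.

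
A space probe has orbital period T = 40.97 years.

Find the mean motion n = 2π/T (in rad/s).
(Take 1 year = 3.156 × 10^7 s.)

Convert to SI: T = 40.97 years = 1.29301e+09 s.
n = 2π / T.
n = 2π / 1.29301e+09 s ≈ 4.859e-09 rad/s.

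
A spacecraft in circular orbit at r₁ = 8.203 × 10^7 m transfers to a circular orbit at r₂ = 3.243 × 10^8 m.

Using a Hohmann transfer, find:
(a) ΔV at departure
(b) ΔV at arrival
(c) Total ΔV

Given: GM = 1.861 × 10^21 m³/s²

Transfer semi-major axis: a_t = (r₁ + r₂)/2 = (8.203e+07 + 3.243e+08)/2 = 2.03165e+08 m.
Circular speeds: v₁ = √(GM/r₁) = 4.76307e+06 m/s, v₂ = √(GM/r₂) = 2.39552e+06 m/s.
Transfer speeds (vis-viva v² = GM(2/r − 1/a_t)): v₁ᵗ = 6.01777e+06 m/s, v₂ᵗ = 1.52216e+06 m/s.
(a) ΔV₁ = |v₁ᵗ − v₁| ≈ 1.255e+06 m/s = 1255 km/s.
(b) ΔV₂ = |v₂ − v₂ᵗ| ≈ 8.734e+05 m/s = 873.4 km/s.
(c) ΔV_total = ΔV₁ + ΔV₂ ≈ 2.128e+06 m/s = 2128 km/s.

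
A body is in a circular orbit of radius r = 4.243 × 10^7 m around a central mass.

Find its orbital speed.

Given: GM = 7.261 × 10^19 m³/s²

For a circular orbit, gravity supplies the centripetal force, so v = √(GM / r).
v = √(7.261e+19 / 4.243e+07) m/s ≈ 1.308e+06 m/s = 1308 km/s.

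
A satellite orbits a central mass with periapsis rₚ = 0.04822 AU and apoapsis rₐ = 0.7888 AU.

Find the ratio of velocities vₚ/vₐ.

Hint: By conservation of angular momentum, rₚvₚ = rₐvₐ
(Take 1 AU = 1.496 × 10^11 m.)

Convert to SI: rₚ = 0.04822 AU = 7.21371e+09 m; rₐ = 0.7888 AU = 1.18004e+11 m.
Conservation of angular momentum gives rₚvₚ = rₐvₐ, so vₚ/vₐ = rₐ/rₚ.
vₚ/vₐ = 1.18004e+11 / 7.21371e+09 ≈ 16.36.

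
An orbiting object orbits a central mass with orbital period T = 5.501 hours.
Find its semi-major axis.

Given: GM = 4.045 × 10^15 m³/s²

Convert to SI: T = 5.501 hours = 19803.6 s.
Invert Kepler's third law: a = (GM · T² / (4π²))^(1/3).
Substituting T = 19803.6 s and GM = 4.045e+15 m³/s²:
a = (4.045e+15 · (19803.6)² / (4π²))^(1/3) m
a ≈ 3.425e+07 m = 3.425 × 10^7 m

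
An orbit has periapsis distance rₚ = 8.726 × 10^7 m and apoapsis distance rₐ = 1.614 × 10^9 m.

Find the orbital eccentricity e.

e = (rₐ − rₚ) / (rₐ + rₚ).
e = (1.614e+09 − 8.726e+07) / (1.614e+09 + 8.726e+07) = 1.52674e+09 / 1.70126e+09 ≈ 0.8974.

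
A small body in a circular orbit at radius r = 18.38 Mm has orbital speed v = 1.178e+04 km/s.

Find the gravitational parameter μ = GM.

Convert to SI: r = 18.38 Mm = 1.838e+07 m; v = 1.178e+04 km/s = 1.178e+07 m/s.
For a circular orbit v² = GM/r, so GM = v² · r.
GM = (1.178e+07)² · 1.838e+07 m³/s² ≈ 2.551e+21 m³/s² = 2.551 × 10^21 m³/s².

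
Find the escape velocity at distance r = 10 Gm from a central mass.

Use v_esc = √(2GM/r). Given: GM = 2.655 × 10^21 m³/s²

Convert to SI: r = 10 Gm = 1e+10 m.
Escape velocity comes from setting total energy to zero: ½v² − GM/r = 0 ⇒ v_esc = √(2GM / r).
v_esc = √(2 · 2.655e+21 / 1e+10) m/s ≈ 7.287e+05 m/s = 728.7 km/s.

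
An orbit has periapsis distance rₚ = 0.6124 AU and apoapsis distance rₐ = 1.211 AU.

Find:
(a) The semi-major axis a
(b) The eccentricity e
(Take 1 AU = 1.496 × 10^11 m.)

Convert to SI: rₚ = 0.6124 AU = 9.1615e+10 m; rₐ = 1.211 AU = 1.81166e+11 m.
(a) a = (rₚ + rₐ) / 2 = (9.1615e+10 + 1.81166e+11) / 2 ≈ 1.364e+11 m = 0.9117 AU.
(b) e = (rₐ − rₚ) / (rₐ + rₚ) = (1.81166e+11 − 9.1615e+10) / (1.81166e+11 + 9.1615e+10) ≈ 0.3283.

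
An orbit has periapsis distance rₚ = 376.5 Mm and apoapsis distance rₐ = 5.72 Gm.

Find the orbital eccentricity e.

Convert to SI: rₚ = 376.5 Mm = 3.765e+08 m; rₐ = 5.72 Gm = 5.72e+09 m.
e = (rₐ − rₚ) / (rₐ + rₚ).
e = (5.72e+09 − 3.765e+08) / (5.72e+09 + 3.765e+08) = 5.3435e+09 / 6.0965e+09 ≈ 0.8765.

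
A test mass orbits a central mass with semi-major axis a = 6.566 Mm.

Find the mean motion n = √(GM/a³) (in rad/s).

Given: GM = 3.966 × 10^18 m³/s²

Convert to SI: a = 6.566 Mm = 6.566e+06 m.
n = √(GM / a³).
n = √(3.966e+18 / (6.566e+06)³) rad/s ≈ 0.1184 rad/s.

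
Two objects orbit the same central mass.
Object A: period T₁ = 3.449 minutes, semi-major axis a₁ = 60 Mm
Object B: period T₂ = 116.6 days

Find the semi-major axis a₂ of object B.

Convert to SI: T₁ = 3.449 minutes = 206.94 s; a₁ = 60 Mm = 6e+07 m; T₂ = 116.6 days = 1.00742e+07 s.
Kepler's third law: (T₁/T₂)² = (a₁/a₂)³ ⇒ a₂ = a₁ · (T₂/T₁)^(2/3).
T₂/T₁ = 1.00742e+07 / 206.94 = 48681.9.
a₂ = 6e+07 · (48681.9)^(2/3) m ≈ 8e+10 m = 80 Gm.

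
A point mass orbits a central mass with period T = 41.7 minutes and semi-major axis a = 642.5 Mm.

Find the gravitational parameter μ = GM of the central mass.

Convert to SI: T = 41.7 minutes = 2502 s; a = 642.5 Mm = 6.425e+08 m.
GM = 4π² · a³ / T².
GM = 4π² · (6.425e+08)³ / (2502)² m³/s² ≈ 1.673e+21 m³/s² = 1.673 × 10^21 m³/s².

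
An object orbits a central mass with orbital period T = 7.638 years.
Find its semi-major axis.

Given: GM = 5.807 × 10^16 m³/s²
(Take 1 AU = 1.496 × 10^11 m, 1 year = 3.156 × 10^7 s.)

Convert to SI: T = 7.638 years = 2.41055e+08 s.
Invert Kepler's third law: a = (GM · T² / (4π²))^(1/3).
Substituting T = 2.41055e+08 s and GM = 5.807e+16 m³/s²:
a = (5.807e+16 · (2.41055e+08)² / (4π²))^(1/3) m
a ≈ 4.405e+10 m = 0.2944 AU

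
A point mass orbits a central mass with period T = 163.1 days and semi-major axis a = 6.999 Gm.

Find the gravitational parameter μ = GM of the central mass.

Convert to SI: T = 163.1 days = 1.40918e+07 s; a = 6.999 Gm = 6.999e+09 m.
GM = 4π² · a³ / T².
GM = 4π² · (6.999e+09)³ / (1.40918e+07)² m³/s² ≈ 6.816e+16 m³/s² = 6.816 × 10^16 m³/s².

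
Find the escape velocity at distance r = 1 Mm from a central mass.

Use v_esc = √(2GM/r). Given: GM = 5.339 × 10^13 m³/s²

Convert to SI: r = 1 Mm = 1e+06 m.
Escape velocity comes from setting total energy to zero: ½v² − GM/r = 0 ⇒ v_esc = √(2GM / r).
v_esc = √(2 · 5.339e+13 / 1e+06) m/s ≈ 1.033e+04 m/s = 10.33 km/s.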